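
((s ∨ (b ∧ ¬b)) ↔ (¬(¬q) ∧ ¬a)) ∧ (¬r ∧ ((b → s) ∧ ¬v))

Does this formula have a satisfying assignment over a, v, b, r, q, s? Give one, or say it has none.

a = True; v = False; b = False; r = False; q = False; s = False

  (s ∨ (b ∧ ¬b)) ↔ (¬(¬q) ∧ ¬a) = True
    s ∨ (b ∧ ¬b) = False
      b ∧ ¬b = False
        ¬b = True
    ¬(¬q) ∧ ¬a = False
      ¬(¬q) = False
        ¬q = True
      ¬a = False
  ¬r ∧ ((b → s) ∧ ¬v) = True
    ¬r = True
    (b → s) ∧ ¬v = True
      b → s = True
      ¬v = True
Both conjuncts True, so the formula holds.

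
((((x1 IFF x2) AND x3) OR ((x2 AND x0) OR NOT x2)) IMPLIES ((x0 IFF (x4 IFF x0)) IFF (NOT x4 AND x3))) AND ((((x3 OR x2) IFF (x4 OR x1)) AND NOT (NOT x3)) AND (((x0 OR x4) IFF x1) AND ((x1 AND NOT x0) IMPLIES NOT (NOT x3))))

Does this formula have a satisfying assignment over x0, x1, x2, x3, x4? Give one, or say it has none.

UNSATISFIABLE

Case x3 = True: the formula simplifies to (((x1 IFF x2) OR ((x2 AND x0) OR NOT x2)) IMPLIES ((x0 IFF (x4 IFF x0)) IFF NOT x4)) AND ((x4 OR x1) AND ((x0 OR x4) IFF x1)).
  x0 = True: simplifies to (((x1 IFF x2) OR (x2 OR NOT x2)) IMPLIES (x4 IFF NOT x4)) AND ((x4 OR x1) AND x1).
    x1 = True: simplifies to (x2 OR (x2 OR NOT x2)) IMPLIES (x4 IFF NOT x4).
      x2 = True: simplifies to x4 IFF NOT x4.
        x4 = True: this becomes True IFF NOT True = False.
        x4 = False: this becomes False IFF NOT False = False.
      x2 = False: simplifies to x4 IFF NOT x4.
        x4 = True: this becomes True IFF NOT True = False.
        x4 = False: this becomes False IFF NOT False = False.
    x1 = False: the conjunct x1 is False.
  x0 = False: simplifies to (((x1 IFF x2) OR NOT x2) IMPLIES (x4 IFF NOT x4)) AND ((x4 OR x1) AND (x4 IFF x1)).
    x4 = True: simplifies to NOT (((x1 IFF x2) OR NOT x2)) AND x1.
      x2 = True: simplifies to NOT x1 AND x1.
        x1 = True: the conjunct NOT x1 is False.
        x1 = False: the conjunct x1 is False.
      x2 = False: the conjunct NOT (((x1 IFF x2) OR NOT x2)) becomes NOT ((NOT x1 OR True)) = False.
    x4 = False: simplifies to NOT (((x1 IFF x2) OR NOT x2)) AND (x1 AND NOT x1).
      x1 = True: the conjunct NOT x1 is False.
      x1 = False: the conjunct x1 is False.
Case x3 = False: the conjunct NOT (NOT x3) becomes NOT (NOT False) = False.
Both cases fail — unsatisfiable.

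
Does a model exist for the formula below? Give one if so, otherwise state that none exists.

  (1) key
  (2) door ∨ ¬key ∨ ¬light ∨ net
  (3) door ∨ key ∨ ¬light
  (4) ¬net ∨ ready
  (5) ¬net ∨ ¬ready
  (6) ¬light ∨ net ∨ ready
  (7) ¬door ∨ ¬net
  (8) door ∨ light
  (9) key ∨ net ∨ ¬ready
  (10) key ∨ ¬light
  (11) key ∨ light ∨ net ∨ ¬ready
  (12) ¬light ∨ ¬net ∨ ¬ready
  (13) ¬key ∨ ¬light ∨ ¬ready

net=F; ready=T; key=T; light=F; door=T

Unit clause (key) forces key = True.
Try net = True:
  (¬net ∨ ready) forces ready = True.
  clause (¬net ∨ ¬ready) is falsified — backtrack.
So net = False.
Set ready = True.
  then (¬key ∨ ¬light ∨ ¬ready) forces light = False.
  then (door ∨ light) forces door = True.
All clauses satisfied.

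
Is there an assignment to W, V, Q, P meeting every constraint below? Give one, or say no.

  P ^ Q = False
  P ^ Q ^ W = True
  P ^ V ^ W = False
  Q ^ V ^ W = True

Adding constraints 1, 3, 4 mod 2: every variable appears an even number of times on the left, so the left side is 0.
But the right sides sum to 1 (mod 2). 0 ≠ 1 — the system is inconsistent.

No satisfying assignment exists.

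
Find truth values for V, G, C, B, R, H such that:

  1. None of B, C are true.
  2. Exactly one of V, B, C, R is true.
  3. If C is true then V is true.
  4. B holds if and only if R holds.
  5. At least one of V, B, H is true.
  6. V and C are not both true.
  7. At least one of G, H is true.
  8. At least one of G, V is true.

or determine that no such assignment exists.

V=T; G=T; C=F; B=F; R=F; H=F

  (1) {B, C}: 0 true — none ✓
  (2) {V, B, C, R}: 1 true — exactly one ✓
  (3) C=F ⇒ V: vacuous ✓
  (4) B=F, R=F — same ✓
  (5) {V, B, H}: 1 true — at least one ✓
  (6) V=T, C=F — not both ✓
  (7) {G, H}: 1 true — at least one ✓
  (8) {G, V}: 2 true — at least one ✓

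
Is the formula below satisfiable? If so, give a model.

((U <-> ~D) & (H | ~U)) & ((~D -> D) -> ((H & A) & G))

A=T, G=F, H=T, U=T, D=F

  (U <-> ~D) & (H | ~U) = True
    U <-> ~D = True
      ~D = True
    H | ~U = True
      ~U = False
  (~D -> D) -> ((H & A) & G) = True
    ~D -> D = False
      ~D = True
    (H & A) & G = False
      H & A = True
Both conjuncts True, so the formula holds.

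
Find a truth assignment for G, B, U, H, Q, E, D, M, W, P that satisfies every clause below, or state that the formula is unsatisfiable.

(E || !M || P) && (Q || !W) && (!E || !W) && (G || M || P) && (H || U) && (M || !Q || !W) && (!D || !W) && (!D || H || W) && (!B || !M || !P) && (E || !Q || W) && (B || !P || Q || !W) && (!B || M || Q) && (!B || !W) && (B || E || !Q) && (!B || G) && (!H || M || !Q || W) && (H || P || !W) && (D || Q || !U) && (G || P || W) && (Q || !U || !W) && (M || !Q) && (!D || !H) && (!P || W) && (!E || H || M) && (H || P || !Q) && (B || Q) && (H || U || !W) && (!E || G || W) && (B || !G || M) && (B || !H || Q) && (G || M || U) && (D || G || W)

Try G = False:
  (!B || G) forces B = False.
  (B || Q) forces Q = True.
  (B || E || !Q) forces E = True.
  (!E || !W) forces W = False.
  clause (!E || G || W) is falsified — backtrack.
So G = True.
Set B = False.
  then (B || Q) forces Q = True.
  then (B || !G || M) forces M = True.
  then (B || E || !Q) forces E = True.
  then (!E || !W) forces W = False.
  then (!P || W) forces P = False.
  then (H || P || !Q) forces H = True.
  then (!D || !H) forces D = False.
Set U = True.
All clauses satisfied.

G=T, B=F, U=T, H=T, Q=T, E=T, D=F, M=T, W=F, P=F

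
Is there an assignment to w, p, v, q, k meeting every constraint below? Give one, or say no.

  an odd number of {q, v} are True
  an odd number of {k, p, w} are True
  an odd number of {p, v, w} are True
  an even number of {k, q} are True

Unsatisfiable

Adding constraints 1, 2, 3, 4 mod 2: every variable appears an even number of times on the left, so the left side is 0.
But the right sides sum to 1 (mod 2). 0 ≠ 1 — the system is inconsistent.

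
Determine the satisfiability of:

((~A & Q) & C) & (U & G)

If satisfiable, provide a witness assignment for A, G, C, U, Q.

A: False, G: True, C: True, U: True, Q: True

  (~A & Q) & C = True
    ~A & Q = True
      ~A = True
  U & G = True
Both conjuncts True, so the formula holds.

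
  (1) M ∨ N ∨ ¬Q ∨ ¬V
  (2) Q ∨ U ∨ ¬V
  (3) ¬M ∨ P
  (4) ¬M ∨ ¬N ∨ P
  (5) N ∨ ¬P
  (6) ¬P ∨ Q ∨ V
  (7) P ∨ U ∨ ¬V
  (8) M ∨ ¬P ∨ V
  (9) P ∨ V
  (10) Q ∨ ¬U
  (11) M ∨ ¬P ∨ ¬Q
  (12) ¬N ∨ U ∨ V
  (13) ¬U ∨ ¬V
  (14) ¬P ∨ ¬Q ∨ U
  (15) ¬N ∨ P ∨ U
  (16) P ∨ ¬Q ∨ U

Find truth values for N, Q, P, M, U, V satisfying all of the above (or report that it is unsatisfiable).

Set N = True.
Try Q = False:
  (Q ∨ ¬U) forces U = False.
  (Q ∨ U ∨ ¬V) forces V = False.
  clause (¬N ∨ U ∨ V) is falsified — backtrack.
So Q = True.
Try P = False:
  (¬M ∨ P) forces M = False.
  (P ∨ V) forces V = True.
  (P ∨ U ∨ ¬V) forces U = True.
  clause (¬U ∨ ¬V) is falsified — backtrack.
So P = True.
  then (M ∨ ¬P ∨ ¬Q) forces M = True.
  then (¬P ∨ ¬Q ∨ U) forces U = True.
  then (¬U ∨ ¬V) forces V = False.
All clauses satisfied.

N = True, Q = True, P = True, M = True, U = True, V = False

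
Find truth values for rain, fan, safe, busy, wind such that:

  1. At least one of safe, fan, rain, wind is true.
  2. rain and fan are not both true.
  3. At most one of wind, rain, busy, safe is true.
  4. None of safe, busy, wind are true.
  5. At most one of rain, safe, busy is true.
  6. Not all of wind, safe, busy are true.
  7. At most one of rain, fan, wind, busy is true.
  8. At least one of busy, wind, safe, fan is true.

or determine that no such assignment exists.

rain = False, fan = True, safe = False, busy = False, wind = False

  (1) {safe, fan, rain, wind}: 1 true — at least one ✓
  (2) rain=F, fan=T — not both ✓
  (3) {wind, rain, busy, safe}: 0 true — at most one ✓
  (4) {safe, busy, wind}: 0 true — none ✓
  (5) {rain, safe, busy}: 0 true — at most one ✓
  (6) {wind, safe, busy}: 0/3 true — not all ✓
  (7) {rain, fan, wind, busy}: 1 true — at most one ✓
  (8) {busy, wind, safe, fan}: 1 true — at least one ✓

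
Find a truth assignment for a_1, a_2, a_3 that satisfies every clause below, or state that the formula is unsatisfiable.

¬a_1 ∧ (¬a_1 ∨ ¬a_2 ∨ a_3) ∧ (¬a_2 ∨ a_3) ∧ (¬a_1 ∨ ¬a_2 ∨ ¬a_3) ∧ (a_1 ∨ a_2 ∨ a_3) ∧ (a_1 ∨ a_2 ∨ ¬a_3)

a_1 = False, a_2 = True, a_3 = True

Unit clause (¬a_1) forces a_1 = False.
Set a_2 = True.
  then (¬a_2 ∨ a_3) forces a_3 = True.
Check each clause:
  (¬a_1): ¬a_1 holds.
  (¬a_1 ∨ ¬a_2 ∨ a_3): ¬a_1 holds.
  (¬a_2 ∨ a_3): a_3 holds.
  (¬a_1 ∨ ¬a_2 ∨ ¬a_3): ¬a_1 holds.
  (a_1 ∨ a_2 ∨ a_3): a_2 holds.
  (a_1 ∨ a_2 ∨ ¬a_3): a_2 holds.
All clauses satisfied.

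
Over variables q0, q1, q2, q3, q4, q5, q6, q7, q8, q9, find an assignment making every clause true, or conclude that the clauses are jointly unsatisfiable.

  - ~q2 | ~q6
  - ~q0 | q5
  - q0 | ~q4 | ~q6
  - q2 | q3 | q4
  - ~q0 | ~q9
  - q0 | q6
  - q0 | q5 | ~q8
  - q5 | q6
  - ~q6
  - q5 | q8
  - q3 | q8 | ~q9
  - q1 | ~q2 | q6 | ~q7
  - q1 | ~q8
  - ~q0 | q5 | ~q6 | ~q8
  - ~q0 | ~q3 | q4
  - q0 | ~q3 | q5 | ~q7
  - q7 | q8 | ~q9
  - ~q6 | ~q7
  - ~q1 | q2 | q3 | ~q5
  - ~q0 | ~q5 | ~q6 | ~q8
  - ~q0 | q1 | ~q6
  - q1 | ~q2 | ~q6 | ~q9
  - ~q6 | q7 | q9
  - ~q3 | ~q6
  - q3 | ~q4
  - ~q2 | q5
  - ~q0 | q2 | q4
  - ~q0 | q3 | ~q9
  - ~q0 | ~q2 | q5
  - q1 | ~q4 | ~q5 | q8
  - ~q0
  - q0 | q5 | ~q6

Case q0 = True:
  Clause (~q0) is falsified — contradiction.
Case q0 = False:
  (q0 | q6) forces q6 = True.
  Clause (~q6) is falsified — contradiction.
Both cases fail, so the formula is unsatisfiable.

Unsatisfiable — no assignment works.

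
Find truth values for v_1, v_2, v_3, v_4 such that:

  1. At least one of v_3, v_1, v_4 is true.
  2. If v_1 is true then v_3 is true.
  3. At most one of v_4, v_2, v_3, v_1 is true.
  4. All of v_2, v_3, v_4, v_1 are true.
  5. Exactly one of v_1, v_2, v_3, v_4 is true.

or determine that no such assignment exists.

The formula is unsatisfiable.

Case v_1 = True:
  (2) with v_1=T forces v_3 = True.
  Constraint (3) is violated (v_3=T, v_1=T) — contradiction.
Case v_1 = False:
  Constraint (4) is violated (v_1=F) — contradiction.
Both cases fail — unsatisfiable.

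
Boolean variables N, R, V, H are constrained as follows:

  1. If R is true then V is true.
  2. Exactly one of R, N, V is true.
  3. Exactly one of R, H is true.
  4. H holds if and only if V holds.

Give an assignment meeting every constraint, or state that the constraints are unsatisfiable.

N = False, R = False, V = True, H = True

  (1) R=F ⇒ V: vacuous ✓
  (2) {R, N, V}: 1 true — exactly one ✓
  (3) {R, H}: 1 true — exactly one ✓
  (4) H=T, V=T — same ✓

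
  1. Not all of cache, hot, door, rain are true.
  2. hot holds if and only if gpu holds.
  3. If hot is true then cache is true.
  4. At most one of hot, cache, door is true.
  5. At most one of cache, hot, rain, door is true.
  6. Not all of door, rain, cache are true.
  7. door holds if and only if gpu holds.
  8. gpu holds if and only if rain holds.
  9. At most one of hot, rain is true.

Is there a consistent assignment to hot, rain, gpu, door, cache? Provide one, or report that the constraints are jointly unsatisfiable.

hot=F, rain=F, gpu=F, door=F, cache=F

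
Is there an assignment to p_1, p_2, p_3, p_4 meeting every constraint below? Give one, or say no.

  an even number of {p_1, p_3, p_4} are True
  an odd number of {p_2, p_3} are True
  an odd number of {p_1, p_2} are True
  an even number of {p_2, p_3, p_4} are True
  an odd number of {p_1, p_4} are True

Unsatisfiable — no assignment works.

Adding constraints 1, 3, 4 mod 2: every variable appears an even number of times on the left, so the left side is 0.
But the right sides sum to 1 (mod 2). 0 ≠ 1 — the system is inconsistent.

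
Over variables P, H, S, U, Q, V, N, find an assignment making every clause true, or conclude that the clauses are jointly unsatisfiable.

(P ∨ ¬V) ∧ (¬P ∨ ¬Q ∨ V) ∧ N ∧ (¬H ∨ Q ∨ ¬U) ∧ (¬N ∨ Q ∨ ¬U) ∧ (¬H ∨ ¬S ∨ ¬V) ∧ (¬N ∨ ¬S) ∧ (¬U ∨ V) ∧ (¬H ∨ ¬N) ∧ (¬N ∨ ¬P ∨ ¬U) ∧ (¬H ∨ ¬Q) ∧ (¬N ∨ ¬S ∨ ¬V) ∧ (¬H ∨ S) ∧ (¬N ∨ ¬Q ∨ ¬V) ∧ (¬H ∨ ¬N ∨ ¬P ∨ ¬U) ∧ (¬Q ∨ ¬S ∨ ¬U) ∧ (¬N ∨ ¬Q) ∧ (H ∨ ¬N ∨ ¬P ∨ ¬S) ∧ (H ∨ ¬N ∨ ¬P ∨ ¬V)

Unit clause (N) forces N = True.
In (¬N ∨ ¬S) only ¬S is left, so S = False.
In (¬H ∨ ¬N) only ¬H is left, so H = False.
In (¬N ∨ ¬Q) only ¬Q is left, so Q = False.
In (¬N ∨ Q ∨ ¬U) only ¬U is left, so U = False.
Set P = True.
  then (H ∨ ¬N ∨ ¬P ∨ ¬V) forces V = False.
All clauses satisfied.

P = True; H = False; S = False; U = False; Q = False; V = False; N = True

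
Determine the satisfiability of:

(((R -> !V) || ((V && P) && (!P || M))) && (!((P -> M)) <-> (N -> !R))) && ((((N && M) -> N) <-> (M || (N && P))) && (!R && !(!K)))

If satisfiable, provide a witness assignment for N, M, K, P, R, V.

N = True; M = False; K = True; P = True; R = False; V = True

  ((R -> !V) || ((V && P) && (!P || M))) && (!((P -> M)) <-> (N -> !R)) = True
    (R -> !V) || ((V && P) && (!P || M)) = True
      R -> !V = True
        !V = False
      (V && P) && (!P || M) = False
        V && P = True
        !P || M = False
          !P = False
    !((P -> M)) <-> (N -> !R) = True
      !((P -> M)) = True
        P -> M = False
      N -> !R = True
        !R = True
  (((N && M) -> N) <-> (M || (N && P))) && (!R && !(!K)) = True
    ((N && M) -> N) <-> (M || (N && P)) = True
      (N && M) -> N = True
        N && M = False
      M || (N && P) = True
        N && P = True
    !R && !(!K) = True
      !R = True
      !(!K) = True
        !K = False
Both conjuncts True, so the formula holds.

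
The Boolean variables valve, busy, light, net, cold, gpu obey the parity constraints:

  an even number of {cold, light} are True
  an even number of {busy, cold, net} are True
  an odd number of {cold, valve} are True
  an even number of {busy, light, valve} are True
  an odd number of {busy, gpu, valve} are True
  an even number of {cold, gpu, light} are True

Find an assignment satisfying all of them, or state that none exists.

valve=F, busy=T, light=T, net=F, cold=T, gpu=F

{cold, light}: 2 true → even ✓
{busy, cold, net}: 2 true → even ✓
{cold, valve}: 1 true → odd ✓
{busy, light, valve}: 2 true → even ✓
{busy, gpu, valve}: 1 true → odd ✓
{cold, gpu, light}: 2 true → even ✓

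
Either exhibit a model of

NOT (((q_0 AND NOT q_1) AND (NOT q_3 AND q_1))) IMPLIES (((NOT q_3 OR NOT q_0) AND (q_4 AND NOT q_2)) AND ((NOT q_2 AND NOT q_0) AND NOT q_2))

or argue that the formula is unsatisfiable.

q_0 = False; q_1 = True; q_2 = False; q_3 = True; q_4 = True

  NOT (((q_0 AND NOT q_1) AND (NOT q_3 AND q_1))) IMPLIES (((NOT q_3 OR NOT q_0) AND (q_4 AND NOT q_2)) AND ((NOT q_2 AND NOT q_0) AND NOT q_2)) = True
    NOT (((q_0 AND NOT q_1) AND (NOT q_3 AND q_1))) = True
      (q_0 AND NOT q_1) AND (NOT q_3 AND q_1) = False
        q_0 AND NOT q_1 = False
          NOT q_1 = False
        NOT q_3 AND q_1 = False
          NOT q_3 = False
    ((NOT q_3 OR NOT q_0) AND (q_4 AND NOT q_2)) AND ((NOT q_2 AND NOT q_0) AND NOT q_2) = True
      (NOT q_3 OR NOT q_0) AND (q_4 AND NOT q_2) = True
        NOT q_3 OR NOT q_0 = True
          NOT q_3 = False
          NOT q_0 = True
        q_4 AND NOT q_2 = True
          NOT q_2 = True
      (NOT q_2 AND NOT q_0) AND NOT q_2 = True
        NOT q_2 AND NOT q_0 = True
          NOT q_2 = True
          NOT q_0 = True
        NOT q_2 = True
The formula evaluates to True.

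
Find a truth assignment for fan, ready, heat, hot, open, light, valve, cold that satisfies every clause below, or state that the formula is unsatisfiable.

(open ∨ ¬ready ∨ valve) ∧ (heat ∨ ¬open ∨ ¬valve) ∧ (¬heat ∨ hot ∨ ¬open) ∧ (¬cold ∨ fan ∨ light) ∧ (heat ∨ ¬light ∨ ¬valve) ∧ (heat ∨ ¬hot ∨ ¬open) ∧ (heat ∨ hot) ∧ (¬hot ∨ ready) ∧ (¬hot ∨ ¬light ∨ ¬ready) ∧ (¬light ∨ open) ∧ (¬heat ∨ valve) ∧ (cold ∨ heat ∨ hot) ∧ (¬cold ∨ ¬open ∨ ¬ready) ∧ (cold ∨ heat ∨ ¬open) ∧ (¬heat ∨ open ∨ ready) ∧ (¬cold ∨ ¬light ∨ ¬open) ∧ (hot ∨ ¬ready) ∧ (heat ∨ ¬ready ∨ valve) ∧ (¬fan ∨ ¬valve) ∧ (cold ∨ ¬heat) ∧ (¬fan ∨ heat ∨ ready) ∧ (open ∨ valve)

fan = False; ready = True; heat = False; hot = True; open = False; light = False; valve = True; cold = False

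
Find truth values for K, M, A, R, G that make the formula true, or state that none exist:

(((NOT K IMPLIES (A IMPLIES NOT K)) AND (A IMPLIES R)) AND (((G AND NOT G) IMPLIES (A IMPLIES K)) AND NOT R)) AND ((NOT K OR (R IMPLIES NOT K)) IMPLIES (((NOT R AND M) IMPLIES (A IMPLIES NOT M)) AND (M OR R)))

K = True; M = True; A = False; R = False; G = True

  ((NOT K IMPLIES (A IMPLIES NOT K)) AND (A IMPLIES R)) AND (((G AND NOT G) IMPLIES (A IMPLIES K)) AND NOT R) = True
    (NOT K IMPLIES (A IMPLIES NOT K)) AND (A IMPLIES R) = True
      NOT K IMPLIES (A IMPLIES NOT K) = True
        NOT K = False
        A IMPLIES NOT K = True
          NOT K = False
      A IMPLIES R = True
    ((G AND NOT G) IMPLIES (A IMPLIES K)) AND NOT R = True
      (G AND NOT G) IMPLIES (A IMPLIES K) = True
        G AND NOT G = False
          NOT G = False
        A IMPLIES K = True
      NOT R = True
  (NOT K OR (R IMPLIES NOT K)) IMPLIES (((NOT R AND M) IMPLIES (A IMPLIES NOT M)) AND (M OR R)) = True
    NOT K OR (R IMPLIES NOT K) = True
      NOT K = False
      R IMPLIES NOT K = True
        NOT K = False
    ((NOT R AND M) IMPLIES (A IMPLIES NOT M)) AND (M OR R) = True
      (NOT R AND M) IMPLIES (A IMPLIES NOT M) = True
        NOT R AND M = True
          NOT R = True
        A IMPLIES NOT M = True
          NOT M = False
      M OR R = True
Both conjuncts True, so the formula holds.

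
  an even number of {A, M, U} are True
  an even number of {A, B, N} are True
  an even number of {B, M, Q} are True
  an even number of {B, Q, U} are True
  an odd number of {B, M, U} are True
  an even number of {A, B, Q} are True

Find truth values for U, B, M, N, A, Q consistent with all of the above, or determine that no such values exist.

U = False, B = True, M = False, N = True, A = False, Q = True

{A, M, U}: 0 true → even ✓
{A, B, N}: 2 true → even ✓
{B, M, Q}: 2 true → even ✓
{B, Q, U}: 2 true → even ✓
{B, M, U}: 1 true → odd ✓
{A, B, Q}: 2 true → even ✓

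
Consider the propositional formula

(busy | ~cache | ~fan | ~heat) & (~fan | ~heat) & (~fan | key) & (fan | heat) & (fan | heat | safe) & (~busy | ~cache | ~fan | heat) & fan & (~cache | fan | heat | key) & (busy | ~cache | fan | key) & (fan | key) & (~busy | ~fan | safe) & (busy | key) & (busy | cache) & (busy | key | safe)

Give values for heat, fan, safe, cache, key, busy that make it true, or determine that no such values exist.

Unit clause (fan) forces fan = True.
In (~fan | ~heat) only ~heat is left, so heat = False.
In (~fan | key) only key is left, so key = True.
Set safe = True.
Set cache = True.
  then (~busy | ~cache | ~fan | heat) forces busy = False.
All clauses satisfied.

heat=F, fan=T, safe=T, cache=T, key=T, busy=F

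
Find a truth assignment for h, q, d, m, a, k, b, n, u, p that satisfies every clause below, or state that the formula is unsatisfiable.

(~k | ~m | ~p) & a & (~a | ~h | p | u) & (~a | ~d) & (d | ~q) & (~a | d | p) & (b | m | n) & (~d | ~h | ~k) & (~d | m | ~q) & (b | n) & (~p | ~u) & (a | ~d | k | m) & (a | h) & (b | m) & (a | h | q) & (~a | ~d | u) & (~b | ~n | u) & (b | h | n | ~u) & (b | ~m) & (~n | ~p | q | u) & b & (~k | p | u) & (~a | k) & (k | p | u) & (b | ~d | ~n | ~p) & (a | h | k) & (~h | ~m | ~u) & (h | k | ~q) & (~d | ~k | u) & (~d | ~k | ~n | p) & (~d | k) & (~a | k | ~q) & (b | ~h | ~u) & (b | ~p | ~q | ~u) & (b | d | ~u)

Unit clause (a) forces a = True.
In (~a | ~d) only ~d is left, so d = False.
In (d | ~q) only ~q is left, so q = False.
In (~a | d | p) only p is left, so p = True.
In (~p | ~u) only ~u is left, so u = False.
In (~n | ~p | q | u) only ~n is left, so n = False.
Unit clause (b) forces b = True.
In (~a | k) only k is left, so k = True.
In (~k | ~m | ~p) only ~m is left, so m = False.
Set h = True.
All clauses satisfied.

h=T, q=F, d=F, m=F, a=T, k=T, b=T, n=F, u=F, p=T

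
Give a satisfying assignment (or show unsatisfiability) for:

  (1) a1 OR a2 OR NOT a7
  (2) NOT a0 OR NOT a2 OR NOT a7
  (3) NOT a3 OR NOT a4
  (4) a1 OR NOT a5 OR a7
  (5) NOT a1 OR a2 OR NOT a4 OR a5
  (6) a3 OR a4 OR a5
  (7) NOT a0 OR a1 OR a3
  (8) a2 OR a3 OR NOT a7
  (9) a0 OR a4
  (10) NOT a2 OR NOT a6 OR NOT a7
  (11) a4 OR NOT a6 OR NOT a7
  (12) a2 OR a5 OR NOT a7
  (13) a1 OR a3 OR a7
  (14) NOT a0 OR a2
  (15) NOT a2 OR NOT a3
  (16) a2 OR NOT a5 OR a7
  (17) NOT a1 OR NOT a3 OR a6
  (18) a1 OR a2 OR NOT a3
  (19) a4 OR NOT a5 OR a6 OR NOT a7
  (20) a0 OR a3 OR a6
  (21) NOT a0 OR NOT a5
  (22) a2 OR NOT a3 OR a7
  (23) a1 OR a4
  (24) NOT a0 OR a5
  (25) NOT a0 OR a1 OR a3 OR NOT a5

a0 = False, a1 = True, a2 = True, a3 = False, a4 = True, a5 = False, a6 = True, a7 = False

Set a0 = False.
  then (a0 OR a4) forces a4 = True.
  then (NOT a3 OR NOT a4) forces a3 = False.
  then (a0 OR a3 OR a6) forces a6 = True.
Try a1 = False:
  (a1 OR a3 OR a7) forces a7 = True.
  (a1 OR a2 OR NOT a7) forces a2 = True.
  clause (NOT a2 OR NOT a6 OR NOT a7) is falsified — backtrack.
So a1 = True.
Set a2 = True.
  then (NOT a2 OR NOT a6 OR NOT a7) forces a7 = False.
Set a5 = False.
All clauses satisfied.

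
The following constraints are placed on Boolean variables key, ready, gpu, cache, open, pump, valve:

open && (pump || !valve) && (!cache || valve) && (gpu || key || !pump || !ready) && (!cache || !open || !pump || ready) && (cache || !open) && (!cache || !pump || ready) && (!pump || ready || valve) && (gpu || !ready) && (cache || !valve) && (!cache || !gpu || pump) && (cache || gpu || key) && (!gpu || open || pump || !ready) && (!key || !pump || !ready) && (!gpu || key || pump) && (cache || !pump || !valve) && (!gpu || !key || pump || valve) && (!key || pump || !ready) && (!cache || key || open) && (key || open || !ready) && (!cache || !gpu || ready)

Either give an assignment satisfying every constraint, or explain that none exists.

Unit clause (open) forces open = True.
In (cache || !open) only cache is left, so cache = True.
In (!cache || valve) only valve is left, so valve = True.
In (pump || !valve) only pump is left, so pump = True.
In (!cache || !open || !pump || ready) only ready is left, so ready = True.
In (gpu || !ready) only gpu is left, so gpu = True.
In (!key || !pump || !ready) only !key is left, so key = False.
All clauses satisfied.

key: False, ready: True, gpu: True, cache: True, open: True, pump: True, valve: True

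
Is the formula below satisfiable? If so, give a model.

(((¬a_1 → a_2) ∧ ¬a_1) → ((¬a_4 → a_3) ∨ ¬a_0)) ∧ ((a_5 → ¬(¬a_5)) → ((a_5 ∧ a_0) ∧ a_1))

a_0 = True, a_1 = True, a_2 = False, a_3 = False, a_4 = False, a_5 = True

  ((¬a_1 → a_2) ∧ ¬a_1) → ((¬a_4 → a_3) ∨ ¬a_0) = True
    (¬a_1 → a_2) ∧ ¬a_1 = False
      ¬a_1 → a_2 = True
        ¬a_1 = False
      ¬a_1 = False
    (¬a_4 → a_3) ∨ ¬a_0 = False
      ¬a_4 → a_3 = False
        ¬a_4 = True
      ¬a_0 = False
  (a_5 → ¬(¬a_5)) → ((a_5 ∧ a_0) ∧ a_1) = True
    a_5 → ¬(¬a_5) = True
      ¬(¬a_5) = True
        ¬a_5 = False
    (a_5 ∧ a_0) ∧ a_1 = True
      a_5 ∧ a_0 = True
Both conjuncts True, so the formula holds.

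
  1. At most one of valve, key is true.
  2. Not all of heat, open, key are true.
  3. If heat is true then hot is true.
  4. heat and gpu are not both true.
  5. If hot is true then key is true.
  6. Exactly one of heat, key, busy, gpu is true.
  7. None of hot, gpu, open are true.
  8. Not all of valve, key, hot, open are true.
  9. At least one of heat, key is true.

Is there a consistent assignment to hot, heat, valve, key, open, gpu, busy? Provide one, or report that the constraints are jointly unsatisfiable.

hot=F, heat=F, valve=F, key=T, open=F, gpu=F, busy=F

  (1) {valve, key}: 1 true — at most one ✓
  (2) {heat, open, key}: 1/3 true — not all ✓
  (3) heat=F ⇒ hot: vacuous ✓
  (4) heat=F, gpu=F — not both ✓
  (5) hot=F ⇒ key: vacuous ✓
  (6) {heat, key, busy, gpu}: 1 true — exactly one ✓
  (7) {hot, gpu, open}: 0 true — none ✓
  (8) {valve, key, hot, open}: 1/4 true — not all ✓
  (9) {heat, key}: 1 true — at least one ✓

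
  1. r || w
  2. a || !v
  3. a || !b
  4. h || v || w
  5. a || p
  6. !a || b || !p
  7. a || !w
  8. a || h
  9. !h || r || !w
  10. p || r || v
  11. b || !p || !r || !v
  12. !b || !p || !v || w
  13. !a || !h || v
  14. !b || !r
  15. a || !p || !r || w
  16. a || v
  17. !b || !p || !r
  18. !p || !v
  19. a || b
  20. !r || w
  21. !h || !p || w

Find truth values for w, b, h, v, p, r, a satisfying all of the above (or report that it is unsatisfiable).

w=T; b=F; h=T; v=T; p=F; r=T; a=T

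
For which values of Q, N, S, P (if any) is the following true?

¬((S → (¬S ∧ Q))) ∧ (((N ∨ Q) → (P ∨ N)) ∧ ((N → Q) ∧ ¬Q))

Q = False, N = False, S = True, P = True

  ¬((S → (¬S ∧ Q))) = True
    S → (¬S ∧ Q) = False
      ¬S ∧ Q = False
        ¬S = False
  ((N ∨ Q) → (P ∨ N)) ∧ ((N → Q) ∧ ¬Q) = True
    (N ∨ Q) → (P ∨ N) = True
      N ∨ Q = False
      P ∨ N = True
    (N → Q) ∧ ¬Q = True
      N → Q = True
      ¬Q = True
Both conjuncts True, so the formula holds.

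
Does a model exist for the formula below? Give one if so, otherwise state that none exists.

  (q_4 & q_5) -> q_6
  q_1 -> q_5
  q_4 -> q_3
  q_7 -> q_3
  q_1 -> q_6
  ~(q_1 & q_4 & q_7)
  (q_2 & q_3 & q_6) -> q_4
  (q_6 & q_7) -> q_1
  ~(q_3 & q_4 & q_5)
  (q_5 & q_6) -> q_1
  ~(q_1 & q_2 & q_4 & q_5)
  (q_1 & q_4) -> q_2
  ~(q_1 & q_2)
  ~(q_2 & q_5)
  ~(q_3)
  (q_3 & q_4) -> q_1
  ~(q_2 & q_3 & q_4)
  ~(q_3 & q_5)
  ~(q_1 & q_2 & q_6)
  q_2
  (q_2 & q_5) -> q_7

q_1: False, q_2: True, q_3: False, q_4: False, q_5: False, q_6: False, q_7: False

Unit clause (~q_3) forces q_3 = False.
Unit clause (q_2) forces q_2 = True.
In (q_3 | ~q_4) only ~q_4 is left, so q_4 = False.
In (q_3 | ~q_7) only ~q_7 is left, so q_7 = False.
In (~q_1 | ~q_2) only ~q_1 is left, so q_1 = False.
In (~q_2 | ~q_5 | q_7) only ~q_5 is left, so q_5 = False.
Set q_6 = False.
All clauses satisfied.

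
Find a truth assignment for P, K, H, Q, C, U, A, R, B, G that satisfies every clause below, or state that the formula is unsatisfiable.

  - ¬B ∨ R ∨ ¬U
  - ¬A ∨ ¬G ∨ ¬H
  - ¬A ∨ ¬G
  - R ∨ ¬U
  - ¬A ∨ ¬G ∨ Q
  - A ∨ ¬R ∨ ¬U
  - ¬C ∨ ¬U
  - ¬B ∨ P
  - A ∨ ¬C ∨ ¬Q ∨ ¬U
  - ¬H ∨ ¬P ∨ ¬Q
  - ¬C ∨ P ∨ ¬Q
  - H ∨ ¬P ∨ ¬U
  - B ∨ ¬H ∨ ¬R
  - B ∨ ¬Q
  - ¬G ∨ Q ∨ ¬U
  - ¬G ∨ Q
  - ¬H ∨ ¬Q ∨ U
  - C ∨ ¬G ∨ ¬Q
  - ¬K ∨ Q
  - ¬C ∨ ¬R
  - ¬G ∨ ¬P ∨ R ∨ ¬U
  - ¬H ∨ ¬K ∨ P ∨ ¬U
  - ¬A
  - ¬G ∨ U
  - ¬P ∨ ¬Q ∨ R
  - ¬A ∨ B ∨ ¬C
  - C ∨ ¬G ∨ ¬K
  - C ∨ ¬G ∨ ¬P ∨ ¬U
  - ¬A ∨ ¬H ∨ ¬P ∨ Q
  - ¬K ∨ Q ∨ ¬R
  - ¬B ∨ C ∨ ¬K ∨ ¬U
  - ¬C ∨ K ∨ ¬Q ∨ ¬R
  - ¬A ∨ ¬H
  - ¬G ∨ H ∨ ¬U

P = True, K = False, H = True, Q = False, C = True, U = False, A = False, R = False, B = False, G = False

Unit clause (¬A) forces A = False.
Set P = True.
Set K = False.
Set H = True.
  then (¬H ∨ ¬P ∨ ¬Q) forces Q = False.
  then (¬G ∨ Q) forces G = False.
Set C = True.
  then (¬C ∨ ¬U) forces U = False.
  then (¬C ∨ ¬R) forces R = False.
Set B = False.
All clauses satisfied.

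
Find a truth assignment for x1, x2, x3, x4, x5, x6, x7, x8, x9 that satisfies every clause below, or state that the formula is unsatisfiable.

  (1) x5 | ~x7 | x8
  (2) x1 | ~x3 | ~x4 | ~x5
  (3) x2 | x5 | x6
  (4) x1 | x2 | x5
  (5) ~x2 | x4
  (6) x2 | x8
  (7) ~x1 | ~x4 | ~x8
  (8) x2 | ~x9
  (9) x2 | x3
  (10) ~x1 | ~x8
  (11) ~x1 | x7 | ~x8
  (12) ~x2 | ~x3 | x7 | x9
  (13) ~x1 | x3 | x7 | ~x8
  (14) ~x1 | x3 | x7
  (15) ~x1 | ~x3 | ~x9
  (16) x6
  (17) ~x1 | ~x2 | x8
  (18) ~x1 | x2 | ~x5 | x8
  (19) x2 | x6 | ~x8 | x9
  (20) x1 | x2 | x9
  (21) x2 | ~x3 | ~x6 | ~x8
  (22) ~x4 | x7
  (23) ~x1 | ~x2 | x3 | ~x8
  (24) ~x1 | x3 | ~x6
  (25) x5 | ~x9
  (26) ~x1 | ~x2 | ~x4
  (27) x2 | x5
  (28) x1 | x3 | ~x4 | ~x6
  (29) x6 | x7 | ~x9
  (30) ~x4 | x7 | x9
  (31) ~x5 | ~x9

x1 = False, x2 = True, x3 = True, x4 = True, x5 = False, x6 = True, x7 = True, x8 = True, x9 = False

Unit clause (x6) forces x6 = True.
Try x1 = True:
  (~x1 | ~x8) forces x8 = False.
  (x2 | x8) forces x2 = True.
  clause (~x1 | ~x2 | x8) is falsified — backtrack.
So x1 = False.
Set x2 = True.
  then (~x2 | x4) forces x4 = True.
  then (~x4 | x7) forces x7 = True.
  then (x1 | x3 | ~x4 | ~x6) forces x3 = True.
  then (x1 | ~x3 | ~x4 | ~x5) forces x5 = False.
  then (x5 | ~x9) forces x9 = False.
  then (x5 | ~x7 | x8) forces x8 = True.
All clauses satisfied.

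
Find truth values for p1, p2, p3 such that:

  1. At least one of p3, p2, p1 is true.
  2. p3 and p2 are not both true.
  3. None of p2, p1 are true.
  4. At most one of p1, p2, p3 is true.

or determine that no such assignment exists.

p1=F, p2=F, p3=T

  (1) {p3, p2, p1}: 1 true — at least one ✓
  (2) p3=T, p2=F — not both ✓
  (3) {p2, p1}: 0 true — none ✓
  (4) {p1, p2, p3}: 1 true — at most one ✓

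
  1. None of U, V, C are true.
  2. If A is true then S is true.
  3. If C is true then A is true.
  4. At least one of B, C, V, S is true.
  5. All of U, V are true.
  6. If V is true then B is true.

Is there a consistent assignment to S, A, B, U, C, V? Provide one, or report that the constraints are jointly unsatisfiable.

Unsatisfiable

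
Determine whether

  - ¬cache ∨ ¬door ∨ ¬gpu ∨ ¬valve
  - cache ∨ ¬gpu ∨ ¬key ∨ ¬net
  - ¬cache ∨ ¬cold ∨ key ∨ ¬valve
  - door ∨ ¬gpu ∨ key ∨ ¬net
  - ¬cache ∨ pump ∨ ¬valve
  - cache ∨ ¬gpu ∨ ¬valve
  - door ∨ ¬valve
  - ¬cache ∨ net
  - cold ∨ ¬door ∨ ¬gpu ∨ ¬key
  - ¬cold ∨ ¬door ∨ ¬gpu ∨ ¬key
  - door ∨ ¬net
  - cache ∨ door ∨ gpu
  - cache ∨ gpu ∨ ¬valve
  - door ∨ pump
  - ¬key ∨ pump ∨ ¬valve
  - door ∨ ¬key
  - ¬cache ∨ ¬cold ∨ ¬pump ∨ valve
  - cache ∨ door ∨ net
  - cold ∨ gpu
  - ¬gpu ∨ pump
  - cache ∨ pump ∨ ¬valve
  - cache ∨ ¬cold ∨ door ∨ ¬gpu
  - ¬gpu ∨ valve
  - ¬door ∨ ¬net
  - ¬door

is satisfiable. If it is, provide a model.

UNSATISFIABLE

Case door = True:
  Clause (¬door) is falsified — contradiction.
Case door = False:
  (door ∨ ¬valve) forces valve = False.
  (door ∨ ¬net) forces net = False.
  (¬cache ∨ net) forces cache = False.
  Clause (cache ∨ door ∨ net) is falsified — contradiction.
Both cases fail, so the formula is unsatisfiable.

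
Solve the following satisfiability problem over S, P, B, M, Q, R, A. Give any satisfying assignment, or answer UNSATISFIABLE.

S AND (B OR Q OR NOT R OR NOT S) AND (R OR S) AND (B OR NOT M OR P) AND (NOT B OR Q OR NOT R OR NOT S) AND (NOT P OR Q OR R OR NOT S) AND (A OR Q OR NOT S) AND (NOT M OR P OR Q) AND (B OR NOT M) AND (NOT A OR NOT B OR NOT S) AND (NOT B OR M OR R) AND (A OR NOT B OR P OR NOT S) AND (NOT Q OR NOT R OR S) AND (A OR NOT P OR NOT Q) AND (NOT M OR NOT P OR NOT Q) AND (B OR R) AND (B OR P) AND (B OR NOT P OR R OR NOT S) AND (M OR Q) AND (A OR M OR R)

S=T, P=T, B=F, M=F, Q=T, R=T, A=T

Unit clause (S) forces S = True.
Try P = False:
  (B OR P) forces B = True.
  (NOT A OR NOT B OR NOT S) forces A = False.
  clause (A OR NOT B OR P OR NOT S) is falsified — backtrack.
So P = True.
Try B = True:
  (NOT A OR NOT B OR NOT S) forces A = False.
  (A OR Q OR NOT S) forces Q = True.
  clause (A OR NOT P OR NOT Q) is falsified — backtrack.
So B = False.
  then (B OR NOT M) forces M = False.
  then (B OR R) forces R = True.
  then (M OR Q) forces Q = True.
  then (A OR NOT P OR NOT Q) forces A = True.
All clauses satisfied.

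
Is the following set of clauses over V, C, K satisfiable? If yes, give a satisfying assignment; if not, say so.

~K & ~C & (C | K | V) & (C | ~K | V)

Unit clause (~K) forces K = False.
Unit clause (~C) forces C = False.
In (C | K | V) only V is left, so V = True.
Check each clause:
  (~K): ~K holds.
  (~C): ~C holds.
  (C | K | V): V holds.
  (C | ~K | V): ~K holds.
All clauses satisfied.

V: True, C: False, K: False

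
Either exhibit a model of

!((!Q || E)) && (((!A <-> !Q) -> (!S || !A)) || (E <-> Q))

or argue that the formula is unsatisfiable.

E=F; S=T; A=F; Q=T

  !((!Q || E)) = True
    !Q || E = False
      !Q = False
  ((!A <-> !Q) -> (!S || !A)) || (E <-> Q) = True
    (!A <-> !Q) -> (!S || !A) = True
      !A <-> !Q = False
        !A = True
        !Q = False
      !S || !A = True
        !S = False
        !A = True
    E <-> Q = False
Both conjuncts True, so the formula holds.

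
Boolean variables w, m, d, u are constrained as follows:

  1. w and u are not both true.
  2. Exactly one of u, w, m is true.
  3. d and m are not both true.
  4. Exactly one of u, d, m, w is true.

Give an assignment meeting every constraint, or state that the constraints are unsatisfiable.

w=F; m=F; d=F; u=T

  (1) w=F, u=T — not both ✓
  (2) {u, w, m}: 1 true — exactly one ✓
  (3) d=F, m=F — not both ✓
  (4) {u, d, m, w}: 1 true — exactly one ✓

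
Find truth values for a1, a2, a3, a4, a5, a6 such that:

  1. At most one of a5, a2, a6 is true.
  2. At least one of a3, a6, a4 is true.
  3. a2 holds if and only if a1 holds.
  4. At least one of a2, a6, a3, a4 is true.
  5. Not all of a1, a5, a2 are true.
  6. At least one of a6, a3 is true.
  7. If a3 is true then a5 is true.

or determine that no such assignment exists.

a1 = False, a2 = False, a3 = False, a4 = True, a5 = False, a6 = True

  (1) {a5, a2, a6}: 1 true — at most one ✓
  (2) {a3, a6, a4}: 2 true — at least one ✓
  (3) a2=F, a1=F — same ✓
  (4) {a2, a6, a3, a4}: 2 true — at least one ✓
  (5) {a1, a5, a2}: 0/3 true — not all ✓
  (6) {a6, a3}: 1 true — at least one ✓
  (7) a3=F ⇒ a5: vacuous ✓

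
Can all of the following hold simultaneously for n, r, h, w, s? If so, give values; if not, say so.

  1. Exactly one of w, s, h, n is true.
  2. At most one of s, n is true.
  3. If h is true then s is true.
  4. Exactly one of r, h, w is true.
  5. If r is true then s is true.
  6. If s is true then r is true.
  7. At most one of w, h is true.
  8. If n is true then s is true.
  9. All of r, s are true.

n = False, r = True, h = False, w = False, s = True

  (1) {w, s, h, n}: 1 true — exactly one ✓
  (2) {s, n}: 1 true — at most one ✓
  (3) h=F ⇒ s: vacuous ✓
  (4) {r, h, w}: 1 true — exactly one ✓
  (5) r=T ⇒ s: T ✓
  (6) s=T ⇒ r: T ✓
  (7) {w, h}: 0 true — at most one ✓
  (8) n=F ⇒ s: vacuous ✓
  (9) {r, s}: all 2 true ✓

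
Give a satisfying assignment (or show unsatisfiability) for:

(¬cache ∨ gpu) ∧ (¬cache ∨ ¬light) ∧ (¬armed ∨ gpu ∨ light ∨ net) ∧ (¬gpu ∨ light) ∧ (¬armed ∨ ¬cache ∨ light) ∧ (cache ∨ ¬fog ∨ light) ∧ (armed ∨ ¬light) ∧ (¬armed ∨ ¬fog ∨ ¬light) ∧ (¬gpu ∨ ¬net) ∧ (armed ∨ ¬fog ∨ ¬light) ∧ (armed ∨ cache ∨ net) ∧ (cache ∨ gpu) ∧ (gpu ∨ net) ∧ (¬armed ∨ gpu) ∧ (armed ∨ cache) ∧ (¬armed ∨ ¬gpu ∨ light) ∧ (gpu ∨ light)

Try light = False:
  (¬gpu ∨ light) forces gpu = False.
  clause (gpu ∨ light) is falsified — backtrack.
So light = True.
  then (¬cache ∨ ¬light) forces cache = False.
  then (armed ∨ ¬light) forces armed = True.
  then (¬armed ∨ ¬fog ∨ ¬light) forces fog = False.
  then (cache ∨ gpu) forces gpu = True.
  then (¬gpu ∨ ¬net) forces net = False.
All clauses satisfied.

light: True, armed: True, gpu: True, cache: False, fog: False, net: False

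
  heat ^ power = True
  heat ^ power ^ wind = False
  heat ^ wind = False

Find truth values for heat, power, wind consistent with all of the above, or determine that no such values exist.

heat: True, power: False, wind: True

heat ^ power = T ^ F = True ✓
heat ^ power ^ wind = T ^ F ^ T = False ✓
heat ^ wind = T ^ T = False ✓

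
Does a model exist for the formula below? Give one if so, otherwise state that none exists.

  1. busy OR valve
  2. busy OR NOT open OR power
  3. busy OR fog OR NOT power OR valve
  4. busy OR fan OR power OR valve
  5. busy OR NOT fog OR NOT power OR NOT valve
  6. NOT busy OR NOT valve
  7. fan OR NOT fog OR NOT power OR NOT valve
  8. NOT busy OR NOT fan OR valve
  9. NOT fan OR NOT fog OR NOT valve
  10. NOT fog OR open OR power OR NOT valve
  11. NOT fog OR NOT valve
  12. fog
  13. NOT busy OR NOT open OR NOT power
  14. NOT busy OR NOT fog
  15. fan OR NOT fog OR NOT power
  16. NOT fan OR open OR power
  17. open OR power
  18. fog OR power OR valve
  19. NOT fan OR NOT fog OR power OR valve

The formula is unsatisfiable.

Case fog = True:
  (NOT fog OR NOT valve) forces valve = False.
  (busy OR valve) forces busy = True.
  Clause (NOT busy OR NOT fog) is falsified — contradiction.
Case fog = False:
  Clause (fog) is falsified — contradiction.
Both cases fail, so the formula is unsatisfiable.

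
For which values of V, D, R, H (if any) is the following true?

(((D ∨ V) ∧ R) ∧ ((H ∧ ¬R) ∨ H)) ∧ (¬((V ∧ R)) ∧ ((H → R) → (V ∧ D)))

The formula is unsatisfiable.

Case R = True: the formula simplifies to ((D ∨ V) ∧ H) ∧ (¬V ∧ (V ∧ D)).
  V = True: the conjunct ¬V is False.
  V = False: the conjunct V is False.
Case R = False: the conjunct R is False.
Both cases fail — unsatisfiable.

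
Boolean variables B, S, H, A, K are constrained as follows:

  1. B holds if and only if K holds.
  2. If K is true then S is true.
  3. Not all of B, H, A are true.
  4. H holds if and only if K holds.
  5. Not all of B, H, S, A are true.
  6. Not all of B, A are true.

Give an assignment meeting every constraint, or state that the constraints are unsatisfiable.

B=F, S=T, H=F, A=T, K=F

  (1) B=F, K=F — same ✓
  (2) K=F ⇒ S: vacuous ✓
  (3) {B, H, A}: 1/3 true — not all ✓
  (4) H=F, K=F — same ✓
  (5) {B, H, S, A}: 2/4 true — not all ✓
  (6) {B, A}: 1/2 true — not all ✓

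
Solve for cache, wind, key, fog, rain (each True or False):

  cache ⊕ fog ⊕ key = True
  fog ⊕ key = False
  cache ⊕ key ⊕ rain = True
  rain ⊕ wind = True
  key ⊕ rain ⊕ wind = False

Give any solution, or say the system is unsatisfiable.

cache = True, wind = False, key = True, fog = True, rain = True

cache ⊕ fog ⊕ key = T ⊕ T ⊕ T = True ✓
fog ⊕ key = T ⊕ T = False ✓
cache ⊕ key ⊕ rain = T ⊕ T ⊕ T = True ✓
rain ⊕ wind = T ⊕ F = True ✓
key ⊕ rain ⊕ wind = T ⊕ T ⊕ F = False ✓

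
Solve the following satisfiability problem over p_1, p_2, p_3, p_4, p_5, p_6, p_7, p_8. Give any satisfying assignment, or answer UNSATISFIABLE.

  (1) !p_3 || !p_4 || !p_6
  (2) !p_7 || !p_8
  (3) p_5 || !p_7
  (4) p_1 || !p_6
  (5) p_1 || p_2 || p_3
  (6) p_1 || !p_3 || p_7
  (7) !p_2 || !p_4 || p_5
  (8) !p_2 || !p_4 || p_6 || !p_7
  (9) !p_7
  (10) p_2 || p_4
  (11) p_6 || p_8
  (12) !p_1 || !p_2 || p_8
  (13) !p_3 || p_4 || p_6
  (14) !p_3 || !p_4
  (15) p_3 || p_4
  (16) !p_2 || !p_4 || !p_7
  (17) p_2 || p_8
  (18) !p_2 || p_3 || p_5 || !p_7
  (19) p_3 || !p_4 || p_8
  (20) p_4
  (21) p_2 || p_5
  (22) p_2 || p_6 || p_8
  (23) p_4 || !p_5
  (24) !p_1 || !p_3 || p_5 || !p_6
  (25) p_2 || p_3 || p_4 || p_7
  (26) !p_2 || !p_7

Unit clause (!p_7) forces p_7 = False.
Unit clause (p_4) forces p_4 = True.
In (!p_3 || !p_4) only !p_3 is left, so p_3 = False.
In (p_3 || !p_4 || p_8) only p_8 is left, so p_8 = True.
Set p_1 = True.
Set p_2 = True.
  then (!p_2 || !p_4 || p_5) forces p_5 = True.
Set p_6 = True.
All clauses satisfied.

p_1: True, p_2: True, p_3: False, p_4: True, p_5: True, p_6: True, p_7: False, p_8: True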